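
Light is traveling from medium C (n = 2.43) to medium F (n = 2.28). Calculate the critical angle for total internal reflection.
θc = arcsin(n₂/n₁) = 69.76°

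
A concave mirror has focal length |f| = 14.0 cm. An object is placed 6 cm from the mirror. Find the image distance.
f = +14.0 cm (concave); 1/di = 1/f − 1/do → di = -10.5 cm (virtual image, behind mirror)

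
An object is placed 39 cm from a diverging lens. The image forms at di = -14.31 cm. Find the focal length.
1/f = 1/do + 1/di → f = -22.6 cm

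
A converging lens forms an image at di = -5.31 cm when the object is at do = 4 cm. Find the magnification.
M = −di/do = 1.327 (upright image)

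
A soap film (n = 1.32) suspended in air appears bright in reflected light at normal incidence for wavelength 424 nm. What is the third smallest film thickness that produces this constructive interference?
2nt = (m − ½)λ with m = 3 → t = (m − ½)λ/(2n) = 401.5 nm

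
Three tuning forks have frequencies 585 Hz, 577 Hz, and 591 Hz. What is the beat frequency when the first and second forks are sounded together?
8 Hz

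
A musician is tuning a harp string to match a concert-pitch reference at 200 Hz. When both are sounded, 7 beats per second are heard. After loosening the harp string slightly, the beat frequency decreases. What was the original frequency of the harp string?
207 Hz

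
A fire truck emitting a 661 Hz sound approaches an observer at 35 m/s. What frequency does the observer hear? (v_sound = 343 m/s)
f_obs = f·v/(v − v_s) = 736.1 Hz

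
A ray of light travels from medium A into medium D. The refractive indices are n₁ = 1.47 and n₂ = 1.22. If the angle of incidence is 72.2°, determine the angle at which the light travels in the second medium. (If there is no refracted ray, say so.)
sin θ₂ = (n₁/n₂)·sin θ₁ = 1.147 > 1, so there is no refracted ray — the light undergoes total internal reflection.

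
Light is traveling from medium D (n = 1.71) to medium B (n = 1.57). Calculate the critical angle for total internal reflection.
θc = arcsin(n₂/n₁) = 66.65°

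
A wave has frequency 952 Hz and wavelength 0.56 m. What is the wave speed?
v = fλ = 533.1 m/s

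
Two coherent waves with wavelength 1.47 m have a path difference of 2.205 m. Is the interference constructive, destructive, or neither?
destructive — path difference = 1.5λ, an odd multiple of λ/2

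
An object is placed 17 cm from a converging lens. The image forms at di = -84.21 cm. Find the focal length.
1/f = 1/do + 1/di → f = 21.3 cm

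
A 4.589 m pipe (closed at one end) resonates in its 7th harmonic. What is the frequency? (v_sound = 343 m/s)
fₙ = nv/(4L) = 130.8 Hz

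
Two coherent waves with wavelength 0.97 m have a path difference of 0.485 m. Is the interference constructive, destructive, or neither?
destructive — path difference = 0.5λ, an odd multiple of λ/2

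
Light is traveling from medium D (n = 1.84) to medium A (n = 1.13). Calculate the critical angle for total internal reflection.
θc = arcsin(n₂/n₁) = 37.89°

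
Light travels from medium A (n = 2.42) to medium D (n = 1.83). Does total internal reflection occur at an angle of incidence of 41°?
θc = arcsin(n₂/n₁) = 49.13°; 41° < θc, so no — the ray refracts.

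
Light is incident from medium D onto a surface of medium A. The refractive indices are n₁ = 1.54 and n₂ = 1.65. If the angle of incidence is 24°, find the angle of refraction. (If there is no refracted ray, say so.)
sin θ₂ = (n₁/n₂)·sin θ₁ = 0.3796 → θ₂ = 22.31°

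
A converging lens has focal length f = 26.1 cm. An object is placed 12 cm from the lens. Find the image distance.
1/di = 1/f − 1/do → di = -22.21 cm (virtual image)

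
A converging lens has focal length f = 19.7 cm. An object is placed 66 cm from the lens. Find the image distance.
1/di = 1/f − 1/do → di = 28.08 cm (real image)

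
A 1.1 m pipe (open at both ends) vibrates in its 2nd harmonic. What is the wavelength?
λₙ = 2L/n = 1.1 m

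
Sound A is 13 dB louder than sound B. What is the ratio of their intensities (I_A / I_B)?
I_A/I_B = 10^(Δβ/10) = 19.95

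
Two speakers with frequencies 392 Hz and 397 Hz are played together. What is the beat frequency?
5 Hz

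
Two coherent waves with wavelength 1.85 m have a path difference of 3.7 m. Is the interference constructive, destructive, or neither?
constructive — path difference = 2λ, a whole number of wavelengths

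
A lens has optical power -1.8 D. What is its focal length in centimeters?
f = 1/P = -55.56 cm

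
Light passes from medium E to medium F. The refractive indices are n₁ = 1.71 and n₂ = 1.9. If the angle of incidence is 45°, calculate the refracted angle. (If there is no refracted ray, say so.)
sin θ₂ = (n₁/n₂)·sin θ₁ = 0.6364 → θ₂ = 39.52°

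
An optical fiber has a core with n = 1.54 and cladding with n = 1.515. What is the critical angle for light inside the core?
θc = arcsin(n_cladding/n_core) = 79.66°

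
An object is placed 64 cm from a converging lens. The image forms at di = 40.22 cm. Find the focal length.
1/f = 1/do + 1/di → f = 24.7 cm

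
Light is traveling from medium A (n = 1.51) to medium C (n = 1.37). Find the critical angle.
θc = arcsin(n₂/n₁) = 65.13°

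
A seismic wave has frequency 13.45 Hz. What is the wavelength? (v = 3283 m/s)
λ = v/f = 244.1 m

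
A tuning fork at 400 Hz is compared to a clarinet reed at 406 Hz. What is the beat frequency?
6 Hz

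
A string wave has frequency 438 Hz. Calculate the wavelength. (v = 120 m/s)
λ = v/f = 0.274 m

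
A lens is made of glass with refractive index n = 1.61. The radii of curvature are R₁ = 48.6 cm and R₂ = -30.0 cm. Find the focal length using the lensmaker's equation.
1/f = (n − 1)(1/R₁ − 1/R₂) → f = 30.41 cm (converging lens)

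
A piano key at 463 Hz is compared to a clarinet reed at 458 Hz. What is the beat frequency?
5 Hz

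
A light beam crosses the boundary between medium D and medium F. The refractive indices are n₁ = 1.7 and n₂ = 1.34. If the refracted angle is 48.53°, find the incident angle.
sin θ₁ = (n₂/n₁)·sin θ₂ → θ₁ = 36.2°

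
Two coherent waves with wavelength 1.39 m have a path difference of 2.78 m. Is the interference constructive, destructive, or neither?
constructive — path difference = 2λ, a whole number of wavelengths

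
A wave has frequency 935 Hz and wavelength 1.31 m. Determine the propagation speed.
v = fλ = 1225 m/s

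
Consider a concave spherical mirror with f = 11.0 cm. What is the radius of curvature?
R = 2|f| = 22 cm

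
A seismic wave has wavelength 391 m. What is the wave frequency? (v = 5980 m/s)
f = v/λ = 15.29 Hz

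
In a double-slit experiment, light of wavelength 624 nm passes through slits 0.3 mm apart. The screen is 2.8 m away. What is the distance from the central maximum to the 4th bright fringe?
y = mλL/d = 23.3 mm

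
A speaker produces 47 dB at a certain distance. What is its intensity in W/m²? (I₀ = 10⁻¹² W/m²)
I = I₀·10^(β/10) = 5.01 × 10⁻⁸ W/m²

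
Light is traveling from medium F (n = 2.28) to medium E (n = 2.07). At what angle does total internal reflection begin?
θc = arcsin(n₂/n₁) = 65.22°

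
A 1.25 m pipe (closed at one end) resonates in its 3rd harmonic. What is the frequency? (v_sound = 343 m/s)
fₙ = nv/(4L) = 205.8 Hz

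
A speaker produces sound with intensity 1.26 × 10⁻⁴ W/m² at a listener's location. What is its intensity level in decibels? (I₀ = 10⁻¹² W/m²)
β = 10·log₁₀(I/I₀) = 81 dB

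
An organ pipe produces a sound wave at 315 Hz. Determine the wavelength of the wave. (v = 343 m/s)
λ = v/f = 1.089 m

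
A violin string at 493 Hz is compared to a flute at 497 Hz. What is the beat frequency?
4 Hz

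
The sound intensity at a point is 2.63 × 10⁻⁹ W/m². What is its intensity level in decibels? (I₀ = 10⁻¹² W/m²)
β = 10·log₁₀(I/I₀) = 34.2 dB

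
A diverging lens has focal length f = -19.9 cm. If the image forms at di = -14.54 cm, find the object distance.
1/do = 1/f − 1/di → do = 53.98 cm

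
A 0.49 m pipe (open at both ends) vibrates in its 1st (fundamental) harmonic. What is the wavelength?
λₙ = 2L/n = 0.98 m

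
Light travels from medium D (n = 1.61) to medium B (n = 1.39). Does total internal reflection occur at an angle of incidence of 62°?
θc = arcsin(n₂/n₁) = 59.7°; 62° > θc, so yes — total internal reflection.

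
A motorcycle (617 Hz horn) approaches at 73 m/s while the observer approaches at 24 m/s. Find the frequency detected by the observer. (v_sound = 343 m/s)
f_obs = f·(v + v_o)/(v − v_s) = 838.7 Hz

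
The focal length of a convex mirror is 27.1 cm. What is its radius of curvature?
R = 2|f| = 54.2 cm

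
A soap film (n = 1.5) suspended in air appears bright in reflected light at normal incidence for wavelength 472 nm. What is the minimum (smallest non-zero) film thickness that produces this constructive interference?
2nt = (m − ½)λ with m = 1 → t = (m − ½)λ/(2n) = 78.67 nm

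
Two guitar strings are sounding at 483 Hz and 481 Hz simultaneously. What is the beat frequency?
2 Hz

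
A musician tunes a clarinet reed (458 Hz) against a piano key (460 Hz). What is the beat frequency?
2 Hz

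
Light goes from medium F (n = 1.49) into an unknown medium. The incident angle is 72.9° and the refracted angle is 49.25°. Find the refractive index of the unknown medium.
n₂ = n₁·sin θ₁ / sin θ₂ = 1.88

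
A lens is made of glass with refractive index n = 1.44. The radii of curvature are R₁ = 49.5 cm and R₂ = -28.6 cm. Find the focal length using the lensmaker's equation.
1/f = (n − 1)(1/R₁ − 1/R₂) → f = 41.2 cm (converging lens)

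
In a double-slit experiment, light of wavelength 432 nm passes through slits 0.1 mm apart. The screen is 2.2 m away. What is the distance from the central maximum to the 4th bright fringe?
y = mλL/d = 38.02 mm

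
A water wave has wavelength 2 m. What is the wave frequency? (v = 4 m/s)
f = v/λ = 2 Hz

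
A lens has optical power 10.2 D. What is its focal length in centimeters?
f = 1/P = 9.804 cm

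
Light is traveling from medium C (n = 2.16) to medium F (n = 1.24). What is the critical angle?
θc = arcsin(n₂/n₁) = 35.03°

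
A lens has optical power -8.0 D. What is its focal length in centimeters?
f = 1/P = -12.5 cm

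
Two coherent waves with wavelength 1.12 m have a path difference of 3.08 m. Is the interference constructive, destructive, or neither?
neither (partial) — path difference = 2.75λ, neither a whole number of wavelengths nor an odd multiple of λ/2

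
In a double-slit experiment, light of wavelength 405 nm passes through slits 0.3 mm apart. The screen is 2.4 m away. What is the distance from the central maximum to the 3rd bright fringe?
y = mλL/d = 9.72 mm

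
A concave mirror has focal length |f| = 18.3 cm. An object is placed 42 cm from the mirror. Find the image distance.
f = +18.3 cm (concave); 1/di = 1/f − 1/do → di = 32.43 cm (real image, in front of mirror)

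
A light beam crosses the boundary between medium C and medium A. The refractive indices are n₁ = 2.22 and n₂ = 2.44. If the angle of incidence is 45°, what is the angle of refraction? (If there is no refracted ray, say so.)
sin θ₂ = (n₁/n₂)·sin θ₁ = 0.6434 → θ₂ = 40.04°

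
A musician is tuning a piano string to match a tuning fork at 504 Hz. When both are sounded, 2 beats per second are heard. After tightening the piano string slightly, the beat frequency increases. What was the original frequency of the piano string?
506 Hz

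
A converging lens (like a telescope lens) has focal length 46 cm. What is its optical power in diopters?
P = 1/f = 2.174 D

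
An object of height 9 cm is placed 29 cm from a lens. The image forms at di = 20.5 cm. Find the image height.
hi = (-di/do) × ho = -6.362 cm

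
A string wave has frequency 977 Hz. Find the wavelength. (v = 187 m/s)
λ = v/f = 0.1914 m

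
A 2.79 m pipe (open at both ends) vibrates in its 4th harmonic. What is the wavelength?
λₙ = 2L/n = 1.395 m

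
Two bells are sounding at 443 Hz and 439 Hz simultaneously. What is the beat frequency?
4 Hz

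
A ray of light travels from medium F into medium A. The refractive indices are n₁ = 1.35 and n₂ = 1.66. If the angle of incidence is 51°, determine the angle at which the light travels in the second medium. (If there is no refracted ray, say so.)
sin θ₂ = (n₁/n₂)·sin θ₁ = 0.632 → θ₂ = 39.2°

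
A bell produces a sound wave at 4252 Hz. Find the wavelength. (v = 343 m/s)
λ = v/f = 0.08067 m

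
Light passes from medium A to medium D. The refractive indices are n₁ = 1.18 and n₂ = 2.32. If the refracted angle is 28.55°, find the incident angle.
sin θ₁ = (n₂/n₁)·sin θ₂ → θ₁ = 69.99°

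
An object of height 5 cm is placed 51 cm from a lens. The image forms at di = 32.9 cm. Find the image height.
hi = (-di/do) × ho = -3.225 cm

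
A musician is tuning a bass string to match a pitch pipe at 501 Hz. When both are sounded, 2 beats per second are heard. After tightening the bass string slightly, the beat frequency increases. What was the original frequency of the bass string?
503 Hz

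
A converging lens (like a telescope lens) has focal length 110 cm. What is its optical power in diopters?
P = 1/f = 0.9091 D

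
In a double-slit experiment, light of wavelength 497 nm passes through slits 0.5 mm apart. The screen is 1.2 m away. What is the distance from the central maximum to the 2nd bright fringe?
y = mλL/d = 2.386 mm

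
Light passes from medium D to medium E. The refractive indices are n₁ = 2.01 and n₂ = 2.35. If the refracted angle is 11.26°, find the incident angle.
sin θ₁ = (n₂/n₁)·sin θ₂ → θ₁ = 13.2°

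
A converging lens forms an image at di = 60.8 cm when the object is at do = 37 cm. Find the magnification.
M = −di/do = -1.643 (inverted image)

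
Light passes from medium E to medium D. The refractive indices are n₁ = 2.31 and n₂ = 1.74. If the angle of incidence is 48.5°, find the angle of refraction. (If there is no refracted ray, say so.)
sin θ₂ = (n₁/n₂)·sin θ₁ = 0.9943 → θ₂ = 83.88°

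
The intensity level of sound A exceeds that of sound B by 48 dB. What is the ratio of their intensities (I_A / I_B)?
I_A/I_B = 10^(Δβ/10) = 63100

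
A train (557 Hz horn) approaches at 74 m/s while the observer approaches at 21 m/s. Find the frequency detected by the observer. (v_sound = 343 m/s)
f_obs = f·(v + v_o)/(v − v_s) = 753.7 Hz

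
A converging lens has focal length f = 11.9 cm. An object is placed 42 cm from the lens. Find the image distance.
1/di = 1/f − 1/do → di = 16.6 cm (real image)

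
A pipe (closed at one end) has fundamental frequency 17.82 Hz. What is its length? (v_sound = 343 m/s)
L = v/(4f₁) = 4.812 m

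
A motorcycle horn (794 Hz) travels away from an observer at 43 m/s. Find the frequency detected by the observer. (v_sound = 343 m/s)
f_obs = f·v/(v + v_s) = 705.5 Hz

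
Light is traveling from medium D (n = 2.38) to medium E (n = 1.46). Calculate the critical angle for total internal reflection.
θc = arcsin(n₂/n₁) = 37.84°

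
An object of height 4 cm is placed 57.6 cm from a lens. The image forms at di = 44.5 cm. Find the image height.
hi = (-di/do) × ho = -3.09 cm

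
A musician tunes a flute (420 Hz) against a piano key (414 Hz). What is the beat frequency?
6 Hz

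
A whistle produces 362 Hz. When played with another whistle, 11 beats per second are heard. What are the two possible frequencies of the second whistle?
f₂ = 362 ± 11 Hz → 373 Hz or 351 Hz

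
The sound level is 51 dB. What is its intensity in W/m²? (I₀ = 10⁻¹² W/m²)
I = I₀·10^(β/10) = 1.26 × 10⁻⁷ W/m²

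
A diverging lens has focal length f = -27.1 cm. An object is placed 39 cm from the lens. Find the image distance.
1/di = 1/f − 1/do → di = -15.99 cm (virtual image)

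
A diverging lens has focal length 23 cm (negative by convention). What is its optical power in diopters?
P = 1/f = -4.348 D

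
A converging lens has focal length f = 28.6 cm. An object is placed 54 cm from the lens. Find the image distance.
1/di = 1/f − 1/do → di = 60.8 cm (real image)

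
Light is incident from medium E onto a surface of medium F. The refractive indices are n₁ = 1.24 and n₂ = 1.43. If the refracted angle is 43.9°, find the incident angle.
sin θ₁ = (n₂/n₁)·sin θ₂ → θ₁ = 53.1°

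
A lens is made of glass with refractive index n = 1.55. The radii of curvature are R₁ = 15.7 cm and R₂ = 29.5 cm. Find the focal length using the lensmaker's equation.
1/f = (n − 1)(1/R₁ − 1/R₂) → f = 61.02 cm (converging lens)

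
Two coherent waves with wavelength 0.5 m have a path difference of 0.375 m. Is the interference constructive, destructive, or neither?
neither (partial) — path difference = 0.75λ, neither a whole number of wavelengths nor an odd multiple of λ/2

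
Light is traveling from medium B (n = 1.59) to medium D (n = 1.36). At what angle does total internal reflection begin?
θc = arcsin(n₂/n₁) = 58.8°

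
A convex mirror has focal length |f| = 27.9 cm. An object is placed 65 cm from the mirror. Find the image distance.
f = −27.9 cm (convex); 1/di = 1/f − 1/do → di = -19.52 cm (virtual image, behind mirror)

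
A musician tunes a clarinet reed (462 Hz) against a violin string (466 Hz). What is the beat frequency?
4 Hz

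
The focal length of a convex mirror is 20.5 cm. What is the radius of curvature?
R = 2|f| = 41 cm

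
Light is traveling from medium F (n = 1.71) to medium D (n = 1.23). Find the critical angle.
θc = arcsin(n₂/n₁) = 46°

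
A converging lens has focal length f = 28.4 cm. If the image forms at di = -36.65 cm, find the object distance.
1/do = 1/f − 1/di → do = 16 cm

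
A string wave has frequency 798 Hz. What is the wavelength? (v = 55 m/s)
λ = v/f = 0.06892 m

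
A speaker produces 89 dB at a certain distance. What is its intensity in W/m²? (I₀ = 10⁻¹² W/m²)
I = I₀·10^(β/10) = 7.94 × 10⁻⁴ W/m²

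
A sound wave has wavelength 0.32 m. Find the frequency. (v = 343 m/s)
f = v/λ = 1072 Hz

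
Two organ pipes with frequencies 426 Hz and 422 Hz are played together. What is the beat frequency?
4 Hz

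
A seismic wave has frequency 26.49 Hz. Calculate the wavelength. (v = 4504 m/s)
λ = v/f = 170 m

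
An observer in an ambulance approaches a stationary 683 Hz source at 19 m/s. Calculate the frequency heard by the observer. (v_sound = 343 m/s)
f_obs = f·(v + v_o)/v = 720.8 Hz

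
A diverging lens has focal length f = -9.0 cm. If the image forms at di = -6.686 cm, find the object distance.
1/do = 1/f − 1/di → do = 26 cm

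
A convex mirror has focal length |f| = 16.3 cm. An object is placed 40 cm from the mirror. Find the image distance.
f = −16.3 cm (convex); 1/di = 1/f − 1/do → di = -11.58 cm (virtual image, behind mirror)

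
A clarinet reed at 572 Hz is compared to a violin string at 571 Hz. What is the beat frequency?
1 Hz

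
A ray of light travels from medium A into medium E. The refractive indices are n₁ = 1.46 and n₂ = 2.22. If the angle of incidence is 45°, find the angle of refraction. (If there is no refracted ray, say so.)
sin θ₂ = (n₁/n₂)·sin θ₁ = 0.465 → θ₂ = 27.71°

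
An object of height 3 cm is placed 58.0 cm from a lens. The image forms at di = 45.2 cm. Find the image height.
hi = (-di/do) × ho = -2.338 cm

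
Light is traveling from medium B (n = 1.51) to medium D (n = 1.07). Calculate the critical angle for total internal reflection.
θc = arcsin(n₂/n₁) = 45.12°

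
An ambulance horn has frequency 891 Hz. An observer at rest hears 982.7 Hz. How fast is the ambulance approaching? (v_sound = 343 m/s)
v_s = v·(1 − f/f_obs) = 32.01 m/s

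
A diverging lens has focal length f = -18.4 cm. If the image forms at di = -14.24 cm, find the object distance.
1/do = 1/f − 1/di → do = 62.98 cm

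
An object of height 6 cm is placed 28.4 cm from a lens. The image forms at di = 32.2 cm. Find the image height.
hi = (-di/do) × ho = -6.803 cm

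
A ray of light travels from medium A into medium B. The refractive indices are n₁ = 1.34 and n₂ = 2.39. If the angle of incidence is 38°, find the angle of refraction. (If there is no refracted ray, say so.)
sin θ₂ = (n₁/n₂)·sin θ₁ = 0.3452 → θ₂ = 20.19°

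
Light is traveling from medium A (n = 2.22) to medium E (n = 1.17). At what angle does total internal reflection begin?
θc = arcsin(n₂/n₁) = 31.8°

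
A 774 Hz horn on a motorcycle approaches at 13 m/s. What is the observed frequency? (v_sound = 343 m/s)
f_obs = f·v/(v − v_s) = 804.5 Hz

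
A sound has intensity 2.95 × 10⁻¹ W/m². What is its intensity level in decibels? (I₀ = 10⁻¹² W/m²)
β = 10·log₁₀(I/I₀) = 114.7 dB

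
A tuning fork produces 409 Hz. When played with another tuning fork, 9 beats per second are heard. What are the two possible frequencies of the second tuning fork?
f₂ = 409 ± 9 Hz → 418 Hz or 400 Hz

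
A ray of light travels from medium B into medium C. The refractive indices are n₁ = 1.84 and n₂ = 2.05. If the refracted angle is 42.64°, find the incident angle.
sin θ₁ = (n₂/n₁)·sin θ₂ → θ₁ = 49°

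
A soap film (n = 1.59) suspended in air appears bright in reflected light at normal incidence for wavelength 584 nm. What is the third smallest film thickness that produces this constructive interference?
2nt = (m − ½)λ with m = 3 → t = (m − ½)λ/(2n) = 459.1 nm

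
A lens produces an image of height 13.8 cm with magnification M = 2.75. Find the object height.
ho = |hi|/|M| = 5.018 cm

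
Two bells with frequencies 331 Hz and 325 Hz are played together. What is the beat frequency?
6 Hz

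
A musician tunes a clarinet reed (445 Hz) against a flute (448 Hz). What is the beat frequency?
3 Hz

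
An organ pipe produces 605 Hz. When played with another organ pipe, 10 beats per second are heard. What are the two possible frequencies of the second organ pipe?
f₂ = 605 ± 10 Hz → 615 Hz or 595 Hz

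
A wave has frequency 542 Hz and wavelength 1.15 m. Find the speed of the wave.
v = fλ = 623.3 m/s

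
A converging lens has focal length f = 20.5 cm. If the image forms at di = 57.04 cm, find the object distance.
1/do = 1/f − 1/di → do = 32 cm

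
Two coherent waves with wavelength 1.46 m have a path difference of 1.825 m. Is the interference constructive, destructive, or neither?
neither (partial) — path difference = 1.25λ, neither a whole number of wavelengths nor an odd multiple of λ/2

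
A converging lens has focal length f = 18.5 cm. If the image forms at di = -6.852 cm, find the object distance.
1/do = 1/f − 1/di → do = 5 cm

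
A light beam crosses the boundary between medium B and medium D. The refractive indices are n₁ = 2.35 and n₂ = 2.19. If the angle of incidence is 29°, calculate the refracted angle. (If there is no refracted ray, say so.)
sin θ₂ = (n₁/n₂)·sin θ₁ = 0.5202 → θ₂ = 31.35°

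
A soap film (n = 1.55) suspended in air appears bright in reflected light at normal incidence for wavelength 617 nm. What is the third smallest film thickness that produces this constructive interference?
2nt = (m − ½)λ with m = 3 → t = (m − ½)λ/(2n) = 497.6 nm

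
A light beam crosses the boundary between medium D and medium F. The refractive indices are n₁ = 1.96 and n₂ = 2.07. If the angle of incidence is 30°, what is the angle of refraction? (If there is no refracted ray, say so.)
sin θ₂ = (n₁/n₂)·sin θ₁ = 0.4734 → θ₂ = 28.26°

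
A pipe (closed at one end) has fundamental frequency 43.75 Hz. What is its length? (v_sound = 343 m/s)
L = v/(4f₁) = 1.96 m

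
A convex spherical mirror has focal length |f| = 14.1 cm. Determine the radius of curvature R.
R = 2|f| = 28.2 cm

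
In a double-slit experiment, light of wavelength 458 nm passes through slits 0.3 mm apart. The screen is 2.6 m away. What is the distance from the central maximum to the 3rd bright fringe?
y = mλL/d = 11.91 mm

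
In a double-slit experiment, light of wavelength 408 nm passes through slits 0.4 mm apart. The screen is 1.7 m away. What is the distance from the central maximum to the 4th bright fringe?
y = mλL/d = 6.936 mm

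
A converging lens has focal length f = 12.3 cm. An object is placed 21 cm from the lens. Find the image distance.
1/di = 1/f − 1/do → di = 29.69 cm (real image)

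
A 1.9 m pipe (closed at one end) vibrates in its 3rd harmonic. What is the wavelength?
λₙ = 4L/n = 2.533 m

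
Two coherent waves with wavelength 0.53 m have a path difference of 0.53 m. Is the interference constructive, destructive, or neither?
constructive — path difference = 1λ, a whole number of wavelengths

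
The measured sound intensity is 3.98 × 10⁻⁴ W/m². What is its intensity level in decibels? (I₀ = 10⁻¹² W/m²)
β = 10·log₁₀(I/I₀) = 86 dB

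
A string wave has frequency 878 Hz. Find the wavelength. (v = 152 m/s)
λ = v/f = 0.1731 m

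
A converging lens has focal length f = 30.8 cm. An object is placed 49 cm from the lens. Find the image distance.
1/di = 1/f − 1/do → di = 82.92 cm (real image)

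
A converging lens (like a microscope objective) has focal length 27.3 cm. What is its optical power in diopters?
P = 1/f = 3.663 D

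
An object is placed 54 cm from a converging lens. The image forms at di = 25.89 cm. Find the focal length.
1/f = 1/do + 1/di → f = 17.5 cm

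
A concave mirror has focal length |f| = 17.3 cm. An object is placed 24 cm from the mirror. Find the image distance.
f = +17.3 cm (concave); 1/di = 1/f − 1/do → di = 61.97 cm (real image, in front of mirror)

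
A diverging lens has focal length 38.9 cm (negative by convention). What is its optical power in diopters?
P = 1/f = -2.571 D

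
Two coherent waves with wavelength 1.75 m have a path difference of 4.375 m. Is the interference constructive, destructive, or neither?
destructive — path difference = 2.5λ, an odd multiple of λ/2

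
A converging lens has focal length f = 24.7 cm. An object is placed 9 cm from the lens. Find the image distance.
1/di = 1/f − 1/do → di = -14.16 cm (virtual image)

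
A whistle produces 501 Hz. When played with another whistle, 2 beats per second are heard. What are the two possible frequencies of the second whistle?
f₂ = 501 ± 2 Hz → 503 Hz or 499 Hz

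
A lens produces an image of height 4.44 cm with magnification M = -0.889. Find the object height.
ho = |hi|/|M| = 4.994 cm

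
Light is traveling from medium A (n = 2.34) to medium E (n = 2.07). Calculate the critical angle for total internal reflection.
θc = arcsin(n₂/n₁) = 62.2°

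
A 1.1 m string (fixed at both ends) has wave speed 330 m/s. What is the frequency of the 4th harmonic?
fₙ = nv/(2L) = 600 Hz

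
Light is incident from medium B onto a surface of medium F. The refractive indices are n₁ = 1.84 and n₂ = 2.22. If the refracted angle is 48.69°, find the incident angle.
sin θ₁ = (n₂/n₁)·sin θ₂ → θ₁ = 65°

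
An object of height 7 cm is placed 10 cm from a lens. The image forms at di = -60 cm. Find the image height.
hi = (-di/do) × ho = 42 cm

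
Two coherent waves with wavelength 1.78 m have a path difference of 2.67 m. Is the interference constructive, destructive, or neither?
destructive — path difference = 1.5λ, an odd multiple of λ/2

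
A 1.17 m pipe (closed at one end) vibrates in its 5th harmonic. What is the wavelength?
λₙ = 4L/n = 0.936 m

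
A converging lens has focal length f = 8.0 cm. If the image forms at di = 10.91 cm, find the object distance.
1/do = 1/f − 1/di → do = 29.99 cm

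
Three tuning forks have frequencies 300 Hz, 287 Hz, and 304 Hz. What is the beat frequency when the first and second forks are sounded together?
13 Hz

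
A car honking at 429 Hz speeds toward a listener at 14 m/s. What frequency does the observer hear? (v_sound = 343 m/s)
f_obs = f·v/(v − v_s) = 447.3 Hz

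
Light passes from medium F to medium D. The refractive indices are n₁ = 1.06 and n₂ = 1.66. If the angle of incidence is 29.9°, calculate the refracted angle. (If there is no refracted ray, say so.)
sin θ₂ = (n₁/n₂)·sin θ₁ = 0.3183 → θ₂ = 18.56°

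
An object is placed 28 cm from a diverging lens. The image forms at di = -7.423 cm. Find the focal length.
1/f = 1/do + 1/di → f = -10.1 cm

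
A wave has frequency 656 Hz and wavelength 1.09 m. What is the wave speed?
v = fλ = 715 m/s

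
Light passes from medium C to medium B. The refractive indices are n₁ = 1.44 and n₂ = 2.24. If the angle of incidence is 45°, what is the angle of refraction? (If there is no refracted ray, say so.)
sin θ₂ = (n₁/n₂)·sin θ₁ = 0.4546 → θ₂ = 27.04°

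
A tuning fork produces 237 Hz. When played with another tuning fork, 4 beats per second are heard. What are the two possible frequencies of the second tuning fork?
f₂ = 237 ± 4 Hz → 241 Hz or 233 Hz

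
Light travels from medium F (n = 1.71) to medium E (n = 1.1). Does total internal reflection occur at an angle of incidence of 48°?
θc = arcsin(n₂/n₁) = 40.04°; 48° > θc, so yes — total internal reflection.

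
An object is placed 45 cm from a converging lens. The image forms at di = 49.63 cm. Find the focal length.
1/f = 1/do + 1/di → f = 23.6 cm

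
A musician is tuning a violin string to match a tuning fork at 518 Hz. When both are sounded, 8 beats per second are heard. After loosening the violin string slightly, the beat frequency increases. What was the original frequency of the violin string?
510 Hz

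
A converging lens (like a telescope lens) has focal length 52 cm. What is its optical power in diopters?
P = 1/f = 1.923 D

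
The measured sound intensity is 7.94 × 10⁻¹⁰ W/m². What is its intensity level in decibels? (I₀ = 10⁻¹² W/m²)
β = 10·log₁₀(I/I₀) = 29 dB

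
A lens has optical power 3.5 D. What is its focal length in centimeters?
f = 1/P = 28.57 cm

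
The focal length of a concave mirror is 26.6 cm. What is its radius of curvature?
R = 2|f| = 53.2 cm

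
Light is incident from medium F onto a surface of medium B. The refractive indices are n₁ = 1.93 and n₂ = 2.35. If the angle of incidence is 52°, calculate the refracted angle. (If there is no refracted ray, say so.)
sin θ₂ = (n₁/n₂)·sin θ₁ = 0.6472 → θ₂ = 40.33°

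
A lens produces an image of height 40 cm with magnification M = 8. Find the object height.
ho = |hi|/|M| = 5 cm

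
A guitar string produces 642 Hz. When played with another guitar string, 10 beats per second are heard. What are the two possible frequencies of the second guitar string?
f₂ = 642 ± 10 Hz → 652 Hz or 632 Hz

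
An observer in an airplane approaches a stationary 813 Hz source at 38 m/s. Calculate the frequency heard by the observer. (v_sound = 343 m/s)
f_obs = f·(v + v_o)/v = 903.1 Hz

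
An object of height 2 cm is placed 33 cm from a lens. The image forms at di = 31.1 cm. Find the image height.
hi = (-di/do) × ho = -1.885 cm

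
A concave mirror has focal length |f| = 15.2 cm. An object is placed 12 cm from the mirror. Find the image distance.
f = +15.2 cm (concave); 1/di = 1/f − 1/do → di = -57 cm (virtual image, behind mirror)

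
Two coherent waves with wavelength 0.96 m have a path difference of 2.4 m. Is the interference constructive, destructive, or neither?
destructive — path difference = 2.5λ, an odd multiple of λ/2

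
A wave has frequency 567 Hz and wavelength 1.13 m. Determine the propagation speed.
v = fλ = 640.7 m/s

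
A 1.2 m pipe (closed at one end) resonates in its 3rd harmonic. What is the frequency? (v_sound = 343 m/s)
fₙ = nv/(4L) = 214.4 Hz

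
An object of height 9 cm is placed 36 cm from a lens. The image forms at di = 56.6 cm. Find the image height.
hi = (-di/do) × ho = -14.15 cm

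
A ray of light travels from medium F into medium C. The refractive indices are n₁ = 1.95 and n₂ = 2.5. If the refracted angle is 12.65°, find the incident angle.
sin θ₁ = (n₂/n₁)·sin θ₂ → θ₁ = 16.31°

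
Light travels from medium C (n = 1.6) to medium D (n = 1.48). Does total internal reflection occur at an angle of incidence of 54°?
θc = arcsin(n₂/n₁) = 67.67°; 54° < θc, so no — the ray refracts.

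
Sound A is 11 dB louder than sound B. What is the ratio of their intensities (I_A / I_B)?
I_A/I_B = 10^(Δβ/10) = 12.59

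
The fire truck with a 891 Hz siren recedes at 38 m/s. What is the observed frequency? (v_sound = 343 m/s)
f_obs = f·v/(v + v_s) = 802.1 Hz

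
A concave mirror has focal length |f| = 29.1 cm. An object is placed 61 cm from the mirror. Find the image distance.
f = +29.1 cm (concave); 1/di = 1/f − 1/do → di = 55.65 cm (real image, in front of mirror)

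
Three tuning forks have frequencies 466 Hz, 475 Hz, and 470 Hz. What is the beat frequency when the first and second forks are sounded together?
9 Hz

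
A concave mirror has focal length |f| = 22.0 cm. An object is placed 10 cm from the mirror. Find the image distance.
f = +22.0 cm (concave); 1/di = 1/f − 1/do → di = -18.33 cm (virtual image, behind mirror)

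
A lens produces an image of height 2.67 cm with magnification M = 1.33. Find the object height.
ho = |hi|/|M| = 2.008 cm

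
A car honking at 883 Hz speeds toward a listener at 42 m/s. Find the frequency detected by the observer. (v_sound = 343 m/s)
f_obs = f·v/(v − v_s) = 1006 Hz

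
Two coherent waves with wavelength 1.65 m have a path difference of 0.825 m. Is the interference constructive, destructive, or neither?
destructive — path difference = 0.5λ, an odd multiple of λ/2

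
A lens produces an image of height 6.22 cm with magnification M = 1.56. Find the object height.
ho = |hi|/|M| = 3.987 cm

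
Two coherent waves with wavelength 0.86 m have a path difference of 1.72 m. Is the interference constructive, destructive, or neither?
constructive — path difference = 2λ, a whole number of wavelengths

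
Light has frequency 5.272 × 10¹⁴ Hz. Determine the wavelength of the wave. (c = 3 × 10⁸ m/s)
λ = c/f = 569 nm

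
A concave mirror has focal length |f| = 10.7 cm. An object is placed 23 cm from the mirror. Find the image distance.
f = +10.7 cm (concave); 1/di = 1/f − 1/do → di = 20.01 cm (real image, in front of mirror)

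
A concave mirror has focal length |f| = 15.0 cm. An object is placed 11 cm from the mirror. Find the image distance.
f = +15.0 cm (concave); 1/di = 1/f − 1/do → di = -41.25 cm (virtual image, behind mirror)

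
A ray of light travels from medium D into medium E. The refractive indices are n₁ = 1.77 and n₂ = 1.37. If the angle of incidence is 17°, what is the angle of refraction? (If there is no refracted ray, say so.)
sin θ₂ = (n₁/n₂)·sin θ₁ = 0.3777 → θ₂ = 22.19°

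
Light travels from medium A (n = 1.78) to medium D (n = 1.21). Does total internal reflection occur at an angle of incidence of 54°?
θc = arcsin(n₂/n₁) = 42.83°; 54° > θc, so yes — total internal reflection.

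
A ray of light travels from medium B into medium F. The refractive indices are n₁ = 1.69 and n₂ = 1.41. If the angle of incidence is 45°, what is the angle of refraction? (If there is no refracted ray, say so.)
sin θ₂ = (n₁/n₂)·sin θ₁ = 0.8475 → θ₂ = 57.94°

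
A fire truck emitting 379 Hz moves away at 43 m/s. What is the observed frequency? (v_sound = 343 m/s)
f_obs = f·v/(v + v_s) = 336.8 Hz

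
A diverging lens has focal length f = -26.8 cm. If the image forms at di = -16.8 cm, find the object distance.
1/do = 1/f − 1/di → do = 45.02 cm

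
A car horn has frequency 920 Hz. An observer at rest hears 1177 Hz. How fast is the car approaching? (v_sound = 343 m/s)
v_s = v·(1 − f/f_obs) = 74.89 m/s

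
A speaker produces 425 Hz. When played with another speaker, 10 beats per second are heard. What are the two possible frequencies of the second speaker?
f₂ = 425 ± 10 Hz → 435 Hz or 415 Hz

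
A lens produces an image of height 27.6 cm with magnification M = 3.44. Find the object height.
ho = |hi|/|M| = 8.023 cm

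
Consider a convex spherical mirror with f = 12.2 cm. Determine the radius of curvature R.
R = 2|f| = 24.4 cm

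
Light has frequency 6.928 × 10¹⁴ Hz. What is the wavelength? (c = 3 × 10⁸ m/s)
λ = c/f = 433 nm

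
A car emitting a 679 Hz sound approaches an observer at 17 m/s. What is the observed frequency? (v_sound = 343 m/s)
f_obs = f·v/(v − v_s) = 714.4 Hz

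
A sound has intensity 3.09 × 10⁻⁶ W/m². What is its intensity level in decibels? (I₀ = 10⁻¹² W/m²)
β = 10·log₁₀(I/I₀) = 64.9 dB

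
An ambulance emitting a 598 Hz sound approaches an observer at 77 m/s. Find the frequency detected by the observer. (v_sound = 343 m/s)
f_obs = f·v/(v − v_s) = 771.1 Hz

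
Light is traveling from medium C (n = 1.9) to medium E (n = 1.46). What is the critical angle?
θc = arcsin(n₂/n₁) = 50.21°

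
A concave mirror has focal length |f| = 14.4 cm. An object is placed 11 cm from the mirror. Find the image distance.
f = +14.4 cm (concave); 1/di = 1/f − 1/do → di = -46.59 cm (virtual image, behind mirror)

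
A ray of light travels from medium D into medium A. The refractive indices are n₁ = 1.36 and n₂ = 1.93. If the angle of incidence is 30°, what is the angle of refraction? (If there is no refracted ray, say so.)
sin θ₂ = (n₁/n₂)·sin θ₁ = 0.3523 → θ₂ = 20.63°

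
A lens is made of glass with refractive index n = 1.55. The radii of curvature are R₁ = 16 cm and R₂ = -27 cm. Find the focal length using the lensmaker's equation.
1/f = (n − 1)(1/R₁ − 1/R₂) → f = 18.27 cm (converging lens)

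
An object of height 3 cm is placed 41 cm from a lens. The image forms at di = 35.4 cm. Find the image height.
hi = (-di/do) × ho = -2.59 cm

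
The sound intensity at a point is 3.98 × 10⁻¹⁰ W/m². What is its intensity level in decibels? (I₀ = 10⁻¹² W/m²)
β = 10·log₁₀(I/I₀) = 26 dB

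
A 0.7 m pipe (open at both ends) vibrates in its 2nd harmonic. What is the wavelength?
λₙ = 2L/n = 0.7 m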